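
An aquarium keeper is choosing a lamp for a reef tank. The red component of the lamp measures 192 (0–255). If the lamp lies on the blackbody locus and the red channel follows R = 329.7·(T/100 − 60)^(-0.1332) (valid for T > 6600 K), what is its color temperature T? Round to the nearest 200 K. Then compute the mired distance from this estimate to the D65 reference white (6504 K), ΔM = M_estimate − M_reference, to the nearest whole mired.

-69 mireds

(t − 60)^(-0.1332) = 192/329.7 = 0.58235.
t − 60 = 0.58235^(1/-0.1332) = 0.58235^(-7.508) = 57.929, so t = 117.929.
T = 100·t = 11793 K → 11800 K to the nearest 200 K.
M_estimate = 10⁶/11800 = 84.75; M_reference = 10⁶/6504 = 153.75.
ΔM = 84.75 − 153.75 = -69.01 → -69 mireds.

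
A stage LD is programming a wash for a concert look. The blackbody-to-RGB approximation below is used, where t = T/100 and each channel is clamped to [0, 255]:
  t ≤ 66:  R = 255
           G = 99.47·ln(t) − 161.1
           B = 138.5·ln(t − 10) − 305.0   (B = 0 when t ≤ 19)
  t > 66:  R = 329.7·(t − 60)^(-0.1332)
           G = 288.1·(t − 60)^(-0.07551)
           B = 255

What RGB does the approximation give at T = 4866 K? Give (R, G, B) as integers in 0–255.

t = 4866/100 = 48.66; the t ≤ 66 branch applies.
R = 255 by definition for t ≤ 66.
G = 99.47·ln 48.66 − 161.1 = 99.47·3.8849 − 161.1 = 225.327.
B = 138.5·ln(48.66 − 10) − 305.0 = 138.5·ln 38.66 − 305.0 = 138.5·3.6548 − 305.0 = 201.191.
Rounded: (255, 225, 201).

(255, 225, 201)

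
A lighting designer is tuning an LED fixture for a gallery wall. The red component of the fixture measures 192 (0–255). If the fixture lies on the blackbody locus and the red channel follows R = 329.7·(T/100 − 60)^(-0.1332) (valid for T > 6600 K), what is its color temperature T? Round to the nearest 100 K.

11800 K

(t − 60)^(-0.1332) = 192/329.7 = 0.58235.
t − 60 = 0.58235^(1/-0.1332) = 0.58235^(-7.508) = 57.929, so t = 117.929.
T = 100·t = 11793 K → 11800 K to the nearest 100 K.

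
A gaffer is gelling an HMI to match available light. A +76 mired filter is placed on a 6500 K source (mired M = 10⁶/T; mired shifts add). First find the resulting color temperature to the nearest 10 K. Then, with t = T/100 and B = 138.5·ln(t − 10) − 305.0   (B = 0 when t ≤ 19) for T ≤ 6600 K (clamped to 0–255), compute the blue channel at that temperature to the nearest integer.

M_in = 10⁶/6500 = 153.85; M_out = 153.85 + (+76) = 229.85.
T_out = 10⁶/229.85 = 4350.7 K → 4350 K; t = 43.5.
B = 138.5·ln(43.5 − 10) − 305.0 = 138.5·ln 33.5 − 305.0 = 138.5·3.5115 − 305.0 = 181.349.
Rounded: 181.

181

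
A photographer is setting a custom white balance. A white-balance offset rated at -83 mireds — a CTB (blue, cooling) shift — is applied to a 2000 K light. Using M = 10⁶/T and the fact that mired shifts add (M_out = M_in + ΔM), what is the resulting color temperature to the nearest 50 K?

2400 K

M_in = 10⁶/2000 = 500.00 mireds.
M_out = 500.00 + (-83) = 417.00 mireds.
T_out = 10⁶/417.00 = 2398.1 K → 2400 K.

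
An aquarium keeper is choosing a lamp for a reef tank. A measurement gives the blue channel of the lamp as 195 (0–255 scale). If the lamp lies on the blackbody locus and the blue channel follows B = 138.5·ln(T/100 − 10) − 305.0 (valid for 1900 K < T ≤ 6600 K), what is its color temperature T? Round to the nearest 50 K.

4700 K

ln(t − 10) = (195 + 305.0) / 138.5 = 3.6101.
t − 10 = e^3.6101 = 36.970, so t = 46.970.
T = 100·t = 4697 K → 4700 K to the nearest 50 K.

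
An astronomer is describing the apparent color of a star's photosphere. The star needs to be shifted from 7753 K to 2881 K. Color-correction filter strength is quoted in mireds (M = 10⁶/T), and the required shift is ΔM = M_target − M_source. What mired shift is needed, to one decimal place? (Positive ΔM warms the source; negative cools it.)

+218.1 mireds

M_source = 10⁶/7753 = 128.982; M_target = 10⁶/2881 = 347.102.
ΔM = 347.102 − 128.982 = 218.119 → +218.1 mireds, a warming shift.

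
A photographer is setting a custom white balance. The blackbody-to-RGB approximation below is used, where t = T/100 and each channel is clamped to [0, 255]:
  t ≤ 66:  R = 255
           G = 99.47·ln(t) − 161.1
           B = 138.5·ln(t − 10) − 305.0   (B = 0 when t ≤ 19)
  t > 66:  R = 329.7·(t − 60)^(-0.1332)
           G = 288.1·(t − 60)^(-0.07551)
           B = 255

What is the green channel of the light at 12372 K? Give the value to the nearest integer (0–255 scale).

t = 12372/100 = 123.72; the t > 66 branch applies.
G = 288.1·(123.72 − 60)^(-0.07551) = 288.1·63.72^(-0.07551) = 288.1·0.73073 = 210.524.
Rounded: 211.

211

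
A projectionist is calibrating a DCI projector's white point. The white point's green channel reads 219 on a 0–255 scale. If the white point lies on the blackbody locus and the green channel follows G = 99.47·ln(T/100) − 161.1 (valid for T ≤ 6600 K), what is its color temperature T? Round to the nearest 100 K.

ln t = (219 + 161.1) / 99.47 = 3.8213.
t = e^3.8213 = 45.661.
T = 100·t = 4566 K → 4600 K to the nearest 100 K.

4600 K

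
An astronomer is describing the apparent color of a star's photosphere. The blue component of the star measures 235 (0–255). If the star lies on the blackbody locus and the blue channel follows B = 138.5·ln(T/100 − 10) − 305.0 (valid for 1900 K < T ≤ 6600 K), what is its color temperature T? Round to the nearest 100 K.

ln(t − 10) = (235 + 305.0) / 138.5 = 3.8989.
t − 10 = e^3.8989 = 49.349, so t = 59.349.
T = 100·t = 5935 K → 5900 K to the nearest 100 K.

5900 K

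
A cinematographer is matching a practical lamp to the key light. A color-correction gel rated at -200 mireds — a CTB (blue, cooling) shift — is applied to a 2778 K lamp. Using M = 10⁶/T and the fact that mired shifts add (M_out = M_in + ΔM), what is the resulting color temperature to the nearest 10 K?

M_in = 10⁶/2778 = 359.97 mireds.
M_out = 359.97 + (-200) = 159.97 mireds.
T_out = 10⁶/159.97 = 6251.1 K → 6250 K.

6250 K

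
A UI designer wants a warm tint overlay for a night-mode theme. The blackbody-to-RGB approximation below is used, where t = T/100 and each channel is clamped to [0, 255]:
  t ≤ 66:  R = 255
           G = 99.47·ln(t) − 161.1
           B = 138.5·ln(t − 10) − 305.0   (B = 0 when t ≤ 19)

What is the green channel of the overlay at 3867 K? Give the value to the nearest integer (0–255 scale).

202

t = 3867/100 = 38.67; the t ≤ 66 branch applies.
G = 99.47·ln 38.67 − 161.1 = 99.47·3.6551 − 161.1 = 202.469.
Rounded: 202.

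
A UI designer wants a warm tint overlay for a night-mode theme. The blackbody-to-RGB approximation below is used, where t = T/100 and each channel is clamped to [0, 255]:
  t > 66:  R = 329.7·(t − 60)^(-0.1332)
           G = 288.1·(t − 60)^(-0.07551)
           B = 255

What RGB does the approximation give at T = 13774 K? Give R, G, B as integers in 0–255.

R=185, G=207, B=255

t = 13774/100 = 137.74; the t > 66 branch applies.
R = 329.7·(137.74 − 60)^(-0.1332) = 329.7·77.74^(-0.1332) = 329.7·0.55997 = 184.623.
G = 288.1·(137.74 − 60)^(-0.07551) = 288.1·77.74^(-0.07551) = 288.1·0.71984 = 207.387.
B = 255 by definition for t > 66.
Rounded: (185, 207, 255).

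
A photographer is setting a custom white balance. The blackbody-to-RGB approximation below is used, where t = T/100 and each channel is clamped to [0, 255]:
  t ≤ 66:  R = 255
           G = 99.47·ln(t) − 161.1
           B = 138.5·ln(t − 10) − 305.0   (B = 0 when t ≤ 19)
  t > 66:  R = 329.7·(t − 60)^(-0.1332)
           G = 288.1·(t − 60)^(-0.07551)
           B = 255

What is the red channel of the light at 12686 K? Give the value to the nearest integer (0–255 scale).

188

t = 12686/100 = 126.86; the t > 66 branch applies.
R = 329.7·(126.86 − 60)^(-0.1332) = 329.7·66.86^(-0.1332) = 329.7·0.57133 = 188.368.
Rounded: 188.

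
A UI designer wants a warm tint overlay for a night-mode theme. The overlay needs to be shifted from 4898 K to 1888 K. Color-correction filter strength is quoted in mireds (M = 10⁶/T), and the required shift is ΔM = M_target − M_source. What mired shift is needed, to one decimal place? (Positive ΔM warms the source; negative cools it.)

+325.5 mireds

M_source = 10⁶/4898 = 204.165; M_target = 10⁶/1888 = 529.661.
ΔM = 529.661 − 204.165 = 325.496 → +325.5 mireds, a warming shift.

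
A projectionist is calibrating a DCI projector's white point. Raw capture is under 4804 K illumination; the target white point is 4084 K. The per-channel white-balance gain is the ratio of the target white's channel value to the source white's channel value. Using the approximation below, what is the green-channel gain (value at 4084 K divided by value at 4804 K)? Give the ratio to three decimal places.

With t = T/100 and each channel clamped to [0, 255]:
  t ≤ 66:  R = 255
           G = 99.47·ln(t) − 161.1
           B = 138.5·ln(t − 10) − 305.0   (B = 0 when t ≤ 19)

0.928

At 4804 K (t = 48.04):
  G = 99.47·ln 48.04 − 161.1 = 99.47·3.8720 − 161.1 = 224.051.
At 4084 K (t = 40.84):
  G = 99.47·ln 40.84 − 161.1 = 99.47·3.7097 − 161.1 = 207.900.
Gain = 207.900 / 224.051 = 0.9279 → 0.928.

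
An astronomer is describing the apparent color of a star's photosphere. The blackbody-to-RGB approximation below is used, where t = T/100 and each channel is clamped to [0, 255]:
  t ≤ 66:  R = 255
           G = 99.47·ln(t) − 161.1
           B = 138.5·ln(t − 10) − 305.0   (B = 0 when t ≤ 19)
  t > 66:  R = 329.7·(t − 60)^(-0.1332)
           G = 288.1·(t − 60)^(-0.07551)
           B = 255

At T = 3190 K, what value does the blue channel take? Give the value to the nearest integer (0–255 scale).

122

t = 3190/100 = 31.9; the t ≤ 66 branch applies.
B = 138.5·ln(31.9 − 10) − 305.0 = 138.5·ln 21.9 − 305.0 = 138.5·3.0865 − 305.0 = 122.478.
Rounded: 122.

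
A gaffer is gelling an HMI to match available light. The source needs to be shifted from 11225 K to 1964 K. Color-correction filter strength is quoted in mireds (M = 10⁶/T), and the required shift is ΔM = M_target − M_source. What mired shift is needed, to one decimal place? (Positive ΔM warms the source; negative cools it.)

+420.1 mireds

M_source = 10⁶/11225 = 89.087; M_target = 10⁶/1964 = 509.165.
ΔM = 509.165 − 89.087 = 420.078 → +420.1 mireds, a warming shift.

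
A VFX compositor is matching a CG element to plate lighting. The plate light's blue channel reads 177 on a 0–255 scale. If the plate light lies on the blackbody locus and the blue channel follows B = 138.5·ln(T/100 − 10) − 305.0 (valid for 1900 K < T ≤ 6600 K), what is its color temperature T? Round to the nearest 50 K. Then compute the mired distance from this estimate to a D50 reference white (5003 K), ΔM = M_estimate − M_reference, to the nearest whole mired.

+35 mireds

ln(t − 10) = (177 + 305.0) / 138.5 = 3.4801.
t − 10 = e^3.4801 = 32.464, so t = 42.464.
T = 100·t = 4246 K → 4250 K to the nearest 50 K.
M_estimate = 10⁶/4250 = 235.29; M_reference = 10⁶/5003 = 199.88.
ΔM = 235.29 − 199.88 = 35.41 → +35 mireds.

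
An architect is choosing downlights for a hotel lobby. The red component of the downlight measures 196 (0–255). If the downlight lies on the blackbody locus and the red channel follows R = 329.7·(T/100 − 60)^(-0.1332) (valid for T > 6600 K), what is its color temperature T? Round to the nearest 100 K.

11000 K

(t − 60)^(-0.1332) = 196/329.7 = 0.59448.
t − 60 = 0.59448^(1/-0.1332) = 0.59448^(-7.508) = 49.621, so t = 109.621.
T = 100·t = 10962 K → 11000 K to the nearest 100 K.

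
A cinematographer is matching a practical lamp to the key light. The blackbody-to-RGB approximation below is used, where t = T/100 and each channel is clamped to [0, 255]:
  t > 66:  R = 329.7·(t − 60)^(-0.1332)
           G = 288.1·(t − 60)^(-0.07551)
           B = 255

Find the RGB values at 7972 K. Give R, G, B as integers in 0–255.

t = 7972/100 = 79.72; the t > 66 branch applies.
R = 329.7·(79.72 − 60)^(-0.1332) = 329.7·19.72^(-0.1332) = 329.7·0.67223 = 221.634.
G = 288.1·(79.72 − 60)^(-0.07551) = 288.1·19.72^(-0.07551) = 288.1·0.79840 = 230.020.
B = 255 by definition for t > 66.
Rounded: (222, 230, 255).

R=222, G=230, B=255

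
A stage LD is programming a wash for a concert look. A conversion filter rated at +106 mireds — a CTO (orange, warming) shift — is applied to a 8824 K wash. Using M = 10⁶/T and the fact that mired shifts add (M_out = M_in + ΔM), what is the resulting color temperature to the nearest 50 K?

M_in = 10⁶/8824 = 113.33 mireds.
M_out = 113.33 + (+106) = 219.33 mireds.
T_out = 10⁶/219.33 = 4559.4 K → 4550 K.

4550 K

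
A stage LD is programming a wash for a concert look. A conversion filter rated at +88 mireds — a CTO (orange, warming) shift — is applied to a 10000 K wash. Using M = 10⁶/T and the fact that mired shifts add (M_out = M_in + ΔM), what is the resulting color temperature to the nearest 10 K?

5320 K

M_in = 10⁶/10000 = 100.00 mireds.
M_out = 100.00 + (+88) = 188.00 mireds.
T_out = 10⁶/188.00 = 5319.1 K → 5320 K.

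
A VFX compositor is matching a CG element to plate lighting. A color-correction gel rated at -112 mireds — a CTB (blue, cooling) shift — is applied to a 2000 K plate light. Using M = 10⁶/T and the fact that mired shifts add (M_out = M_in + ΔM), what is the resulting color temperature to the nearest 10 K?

M_in = 10⁶/2000 = 500.00 mireds.
M_out = 500.00 + (-112) = 388.00 mireds.
T_out = 10⁶/388.00 = 2577.3 K → 2580 K.

2580 K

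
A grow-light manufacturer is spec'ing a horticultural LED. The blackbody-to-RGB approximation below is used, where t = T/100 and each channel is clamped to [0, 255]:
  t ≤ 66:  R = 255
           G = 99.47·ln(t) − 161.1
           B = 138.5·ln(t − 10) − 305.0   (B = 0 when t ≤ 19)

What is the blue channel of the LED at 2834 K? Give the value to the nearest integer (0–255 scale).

98

t = 2834/100 = 28.34; the t ≤ 66 branch applies.
B = 138.5·ln(28.34 − 10) − 305.0 = 138.5·ln 18.34 − 305.0 = 138.5·2.9091 − 305.0 = 97.908.
Rounded: 98.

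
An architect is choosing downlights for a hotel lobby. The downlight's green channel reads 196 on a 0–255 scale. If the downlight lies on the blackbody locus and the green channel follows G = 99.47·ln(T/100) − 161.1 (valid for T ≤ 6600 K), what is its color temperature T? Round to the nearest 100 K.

ln t = (196 + 161.1) / 99.47 = 3.5900.
t = e^3.5900 = 36.235.
T = 100·t = 3624 K → 3600 K to the nearest 100 K.

3600 K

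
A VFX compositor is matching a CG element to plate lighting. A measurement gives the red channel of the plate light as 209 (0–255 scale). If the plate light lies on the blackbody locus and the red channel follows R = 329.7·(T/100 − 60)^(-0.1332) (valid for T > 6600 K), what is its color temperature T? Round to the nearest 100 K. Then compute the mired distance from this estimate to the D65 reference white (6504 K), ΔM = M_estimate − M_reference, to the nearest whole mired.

(t − 60)^(-0.1332) = 209/329.7 = 0.63391.
t − 60 = 0.63391^(1/-0.1332) = 0.63391^(-7.508) = 30.639, so t = 90.639.
T = 100·t = 9064 K → 9100 K to the nearest 100 K.
M_estimate = 10⁶/9100 = 109.89; M_reference = 10⁶/6504 = 153.75.
ΔM = 109.89 − 153.75 = -43.86 → -44 mireds.

-44 mireds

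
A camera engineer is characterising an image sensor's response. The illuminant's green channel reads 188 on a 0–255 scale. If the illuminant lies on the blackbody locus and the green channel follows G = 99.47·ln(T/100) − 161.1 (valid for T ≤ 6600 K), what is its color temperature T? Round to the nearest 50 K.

ln t = (188 + 161.1) / 99.47 = 3.5096.
t = e^3.5096 = 33.435.
T = 100·t = 3343 K → 3350 K to the nearest 50 K.

3350 K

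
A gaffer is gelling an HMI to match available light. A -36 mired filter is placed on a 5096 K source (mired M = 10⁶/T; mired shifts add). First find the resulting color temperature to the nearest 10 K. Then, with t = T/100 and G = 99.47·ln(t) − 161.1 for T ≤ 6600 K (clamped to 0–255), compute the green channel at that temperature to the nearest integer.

250

M_in = 10⁶/5096 = 196.23; M_out = 196.23 + (-36) = 160.23.
T_out = 10⁶/160.23 = 6240.9 K → 6240 K; t = 62.4.
G = 99.47·ln 62.4 − 161.1 = 99.47·4.1336 − 161.1 = 250.066.
Rounded: 250.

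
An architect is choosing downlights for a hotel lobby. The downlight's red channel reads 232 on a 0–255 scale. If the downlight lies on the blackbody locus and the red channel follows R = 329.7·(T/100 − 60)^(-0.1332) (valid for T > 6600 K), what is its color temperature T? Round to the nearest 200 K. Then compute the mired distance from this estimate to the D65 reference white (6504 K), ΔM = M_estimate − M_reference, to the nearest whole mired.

(t − 60)^(-0.1332) = 232/329.7 = 0.70367.
t − 60 = 0.70367^(1/-0.1332) = 0.70367^(-7.508) = 13.992, so t = 73.992.
T = 100·t = 7399 K → 7400 K to the nearest 200 K.
M_estimate = 10⁶/7400 = 135.14; M_reference = 10⁶/6504 = 153.75.
ΔM = 135.14 − 153.75 = -18.62 → -19 mireds.

-19 mireds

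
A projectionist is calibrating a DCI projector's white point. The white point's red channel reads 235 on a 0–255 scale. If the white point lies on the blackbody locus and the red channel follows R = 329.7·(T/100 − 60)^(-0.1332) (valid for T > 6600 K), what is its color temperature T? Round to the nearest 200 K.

(t − 60)^(-0.1332) = 235/329.7 = 0.71277.
t − 60 = 0.71277^(1/-0.1332) = 0.71277^(-7.508) = 12.705, so t = 72.705.
T = 100·t = 7271 K → 7200 K to the nearest 200 K.

7200 K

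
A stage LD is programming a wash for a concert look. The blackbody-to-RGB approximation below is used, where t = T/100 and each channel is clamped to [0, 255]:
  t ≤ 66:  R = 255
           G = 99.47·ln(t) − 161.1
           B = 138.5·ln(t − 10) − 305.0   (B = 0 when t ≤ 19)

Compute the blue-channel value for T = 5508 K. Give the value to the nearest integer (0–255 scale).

t = 5508/100 = 55.08; the t ≤ 66 branch applies.
B = 138.5·ln(55.08 − 10) − 305.0 = 138.5·ln 45.08 − 305.0 = 138.5·3.8084 − 305.0 = 222.469.
Rounded: 222.

222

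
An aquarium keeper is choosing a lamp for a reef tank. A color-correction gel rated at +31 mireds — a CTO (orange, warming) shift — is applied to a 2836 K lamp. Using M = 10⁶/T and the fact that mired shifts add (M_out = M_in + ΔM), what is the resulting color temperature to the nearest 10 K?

M_in = 10⁶/2836 = 352.61 mireds.
M_out = 352.61 + (+31) = 383.61 mireds.
T_out = 10⁶/383.61 = 2606.8 K → 2610 K.

2610 K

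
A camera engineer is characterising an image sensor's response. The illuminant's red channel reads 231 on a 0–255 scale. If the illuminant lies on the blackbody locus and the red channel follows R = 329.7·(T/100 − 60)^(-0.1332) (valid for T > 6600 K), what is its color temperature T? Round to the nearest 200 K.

7400 K

(t − 60)^(-0.1332) = 231/329.7 = 0.70064.
t − 60 = 0.70064^(1/-0.1332) = 0.70064^(-7.508) = 14.453, so t = 74.453.
T = 100·t = 7445 K → 7400 K to the nearest 200 K.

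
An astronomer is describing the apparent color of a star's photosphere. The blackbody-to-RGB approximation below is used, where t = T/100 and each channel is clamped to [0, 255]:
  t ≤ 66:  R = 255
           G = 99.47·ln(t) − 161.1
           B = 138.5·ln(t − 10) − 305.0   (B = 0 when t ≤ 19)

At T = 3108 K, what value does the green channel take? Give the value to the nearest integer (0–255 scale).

t = 3108/100 = 31.08; the t ≤ 66 branch applies.
G = 99.47·ln 31.08 − 161.1 = 99.47·3.4366 − 161.1 = 180.735.
Rounded: 181.

181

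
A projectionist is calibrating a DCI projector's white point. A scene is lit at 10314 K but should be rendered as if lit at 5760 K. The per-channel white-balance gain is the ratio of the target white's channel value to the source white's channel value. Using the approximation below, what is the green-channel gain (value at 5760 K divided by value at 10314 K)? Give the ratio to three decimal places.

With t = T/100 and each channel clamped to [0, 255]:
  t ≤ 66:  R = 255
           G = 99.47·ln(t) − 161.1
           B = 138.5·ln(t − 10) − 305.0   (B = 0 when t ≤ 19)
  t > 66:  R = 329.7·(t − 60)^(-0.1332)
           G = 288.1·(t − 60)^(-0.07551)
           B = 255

1.117

At 10314 K (t = 103.14):
  G = 288.1·(103.14 − 60)^(-0.07551) = 288.1·43.14^(-0.07551) = 288.1·0.75258 = 216.817.
At 5760 K (t = 57.6):
  G = 99.47·ln 57.6 − 161.1 = 99.47·4.0535 − 161.1 = 242.104.
Gain = 242.104 / 216.817 = 1.1166 → 1.117.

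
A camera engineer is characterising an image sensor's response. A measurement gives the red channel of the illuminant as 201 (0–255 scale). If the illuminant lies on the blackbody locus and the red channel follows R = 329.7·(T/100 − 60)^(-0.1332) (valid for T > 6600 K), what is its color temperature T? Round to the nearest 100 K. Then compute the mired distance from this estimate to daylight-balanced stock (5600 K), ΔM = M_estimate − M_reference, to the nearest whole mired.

-80 mireds

(t − 60)^(-0.1332) = 201/329.7 = 0.60965.
t − 60 = 0.60965^(1/-0.1332) = 0.60965^(-7.508) = 41.071, so t = 101.071.
T = 100·t = 10107 K → 10100 K to the nearest 100 K.
M_estimate = 10⁶/10100 = 99.01; M_reference = 10⁶/5600 = 178.57.
ΔM = 99.01 − 178.57 = -79.56 → -80 mireds.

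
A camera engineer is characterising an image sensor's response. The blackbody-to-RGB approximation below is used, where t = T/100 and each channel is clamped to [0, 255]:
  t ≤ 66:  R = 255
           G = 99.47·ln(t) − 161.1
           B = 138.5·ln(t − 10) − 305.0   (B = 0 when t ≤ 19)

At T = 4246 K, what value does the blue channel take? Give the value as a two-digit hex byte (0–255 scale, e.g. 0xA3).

0xB1

t = 4246/100 = 42.46; the t ≤ 66 branch applies.
B = 138.5·ln(42.46 − 10) − 305.0 = 138.5·ln 32.46 − 305.0 = 138.5·3.4800 − 305.0 = 176.981.
Rounded: 177; in hex, 0xB1.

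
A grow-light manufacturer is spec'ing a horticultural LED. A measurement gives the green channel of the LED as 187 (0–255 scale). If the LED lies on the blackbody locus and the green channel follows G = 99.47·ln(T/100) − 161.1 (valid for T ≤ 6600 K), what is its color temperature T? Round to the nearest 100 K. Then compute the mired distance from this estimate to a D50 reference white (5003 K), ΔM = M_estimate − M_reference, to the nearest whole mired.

+103 mireds

ln t = (187 + 161.1) / 99.47 = 3.4995.
t = e^3.4995 = 33.100.
T = 100·t = 3310 K → 3300 K to the nearest 100 K.
M_estimate = 10⁶/3300 = 303.03; M_reference = 10⁶/5003 = 199.88.
ΔM = 303.03 − 199.88 = 103.15 → +103 mireds.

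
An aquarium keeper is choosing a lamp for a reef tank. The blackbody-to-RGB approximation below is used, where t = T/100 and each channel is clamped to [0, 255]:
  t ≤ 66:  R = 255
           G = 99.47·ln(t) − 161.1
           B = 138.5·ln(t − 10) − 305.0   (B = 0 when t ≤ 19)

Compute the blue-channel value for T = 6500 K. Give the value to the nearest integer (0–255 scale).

250

t = 6500/100 = 65; the t ≤ 66 branch applies.
B = 138.5·ln(65 − 10) − 305.0 = 138.5·ln 55 − 305.0 = 138.5·4.0073 − 305.0 = 250.016.
Rounded: 250.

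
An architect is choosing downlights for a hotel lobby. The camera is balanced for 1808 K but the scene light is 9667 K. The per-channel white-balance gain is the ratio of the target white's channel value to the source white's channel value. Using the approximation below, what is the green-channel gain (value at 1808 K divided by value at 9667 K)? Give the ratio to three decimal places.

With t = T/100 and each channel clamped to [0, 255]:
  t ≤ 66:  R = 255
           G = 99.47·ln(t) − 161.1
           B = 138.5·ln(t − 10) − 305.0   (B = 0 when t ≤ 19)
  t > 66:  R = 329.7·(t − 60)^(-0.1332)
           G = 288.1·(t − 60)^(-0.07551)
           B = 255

At 9667 K (t = 96.67):
  G = 288.1·(96.67 − 60)^(-0.07551) = 288.1·36.67^(-0.07551) = 288.1·0.76187 = 219.494.
At 1808 K (t = 18.08):
  G = 99.47·ln 18.08 − 161.1 = 99.47·2.8948 − 161.1 = 126.846.
Gain = 126.846 / 219.494 = 0.5779 → 0.578.

0.578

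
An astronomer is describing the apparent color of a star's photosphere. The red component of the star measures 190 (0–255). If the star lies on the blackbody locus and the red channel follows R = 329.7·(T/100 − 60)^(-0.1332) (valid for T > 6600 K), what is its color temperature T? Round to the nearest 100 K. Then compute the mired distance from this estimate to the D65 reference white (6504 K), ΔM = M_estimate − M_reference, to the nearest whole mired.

(t − 60)^(-0.1332) = 190/329.7 = 0.57628.
t − 60 = 0.57628^(1/-0.1332) = 0.57628^(-7.508) = 62.667, so t = 122.667.
T = 100·t = 12267 K → 12300 K to the nearest 100 K.
M_estimate = 10⁶/12300 = 81.30; M_reference = 10⁶/6504 = 153.75.
ΔM = 81.30 − 153.75 = -72.45 → -72 mireds.

-72 mireds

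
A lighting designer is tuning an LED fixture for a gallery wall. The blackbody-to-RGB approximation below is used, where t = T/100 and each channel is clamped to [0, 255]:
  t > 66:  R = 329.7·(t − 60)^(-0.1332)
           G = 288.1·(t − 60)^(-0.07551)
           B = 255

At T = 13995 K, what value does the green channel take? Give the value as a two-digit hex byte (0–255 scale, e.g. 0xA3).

t = 13995/100 = 139.95; the t > 66 branch applies.
G = 288.1·(139.95 − 60)^(-0.07551) = 288.1·79.95^(-0.07551) = 288.1·0.71832 = 206.948.
Rounded: 207; in hex, 0xCF.

0xCF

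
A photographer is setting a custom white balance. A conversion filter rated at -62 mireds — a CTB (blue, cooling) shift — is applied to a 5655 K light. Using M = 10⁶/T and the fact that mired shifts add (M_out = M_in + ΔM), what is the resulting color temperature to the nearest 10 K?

8710 K

M_in = 10⁶/5655 = 176.83 mireds.
M_out = 176.83 + (-62) = 114.83 mireds.
T_out = 10⁶/114.83 = 8708.2 K → 8710 K.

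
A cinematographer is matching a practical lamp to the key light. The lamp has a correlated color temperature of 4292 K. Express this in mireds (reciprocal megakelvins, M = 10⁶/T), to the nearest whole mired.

233 mireds

M = 10⁶ / 4292 = 232.992 → 233 mireds.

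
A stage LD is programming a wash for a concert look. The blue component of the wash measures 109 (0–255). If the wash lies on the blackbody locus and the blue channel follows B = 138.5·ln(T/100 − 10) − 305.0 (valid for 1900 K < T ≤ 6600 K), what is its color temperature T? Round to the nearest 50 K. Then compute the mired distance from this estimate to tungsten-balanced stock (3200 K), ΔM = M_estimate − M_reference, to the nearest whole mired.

ln(t − 10) = (109 + 305.0) / 138.5 = 2.9892.
t − 10 = e^2.9892 = 19.869, so t = 29.869.
T = 100·t = 2987 K → 3000 K to the nearest 50 K.
M_estimate = 10⁶/3000 = 333.33; M_reference = 10⁶/3200 = 312.50.
ΔM = 333.33 − 312.50 = 20.83 → +21 mireds.

+21 mireds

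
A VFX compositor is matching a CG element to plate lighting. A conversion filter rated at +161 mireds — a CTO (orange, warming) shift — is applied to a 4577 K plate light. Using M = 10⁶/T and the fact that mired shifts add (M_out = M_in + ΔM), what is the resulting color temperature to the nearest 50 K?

M_in = 10⁶/4577 = 218.48 mireds.
M_out = 218.48 + (+161) = 379.48 mireds.
T_out = 10⁶/379.48 = 2635.2 K → 2650 K.

2650 K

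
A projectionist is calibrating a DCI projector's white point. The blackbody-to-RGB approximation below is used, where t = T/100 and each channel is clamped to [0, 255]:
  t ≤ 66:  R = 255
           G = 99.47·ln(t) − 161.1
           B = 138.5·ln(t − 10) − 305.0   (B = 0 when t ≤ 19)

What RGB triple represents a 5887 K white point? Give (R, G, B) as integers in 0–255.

(255, 244, 234)

t = 5887/100 = 58.87; the t ≤ 66 branch applies.
R = 255 by definition for t ≤ 66.
G = 99.47·ln 58.87 − 161.1 = 99.47·4.0753 − 161.1 = 244.273.
B = 138.5·ln(58.87 − 10) − 305.0 = 138.5·ln 48.87 − 305.0 = 138.5·3.8892 − 305.0 = 233.649.
Rounded: (255, 244, 234).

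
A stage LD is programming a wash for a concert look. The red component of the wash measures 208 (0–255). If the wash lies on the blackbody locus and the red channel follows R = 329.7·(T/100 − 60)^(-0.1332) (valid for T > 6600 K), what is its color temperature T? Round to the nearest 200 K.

9200 K

(t − 60)^(-0.1332) = 208/329.7 = 0.63088.
t − 60 = 0.63088^(1/-0.1332) = 0.63088^(-7.508) = 31.763, so t = 91.763.
T = 100·t = 9176 K → 9200 K to the nearest 200 K.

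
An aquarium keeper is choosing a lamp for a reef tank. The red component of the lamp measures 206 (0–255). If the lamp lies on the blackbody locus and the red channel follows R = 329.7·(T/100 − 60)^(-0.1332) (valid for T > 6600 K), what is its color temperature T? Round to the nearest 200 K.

9400 K

(t − 60)^(-0.1332) = 206/329.7 = 0.62481.
t − 60 = 0.62481^(1/-0.1332) = 0.62481^(-7.508) = 34.152, so t = 94.152.
T = 100·t = 9415 K → 9400 K to the nearest 200 K.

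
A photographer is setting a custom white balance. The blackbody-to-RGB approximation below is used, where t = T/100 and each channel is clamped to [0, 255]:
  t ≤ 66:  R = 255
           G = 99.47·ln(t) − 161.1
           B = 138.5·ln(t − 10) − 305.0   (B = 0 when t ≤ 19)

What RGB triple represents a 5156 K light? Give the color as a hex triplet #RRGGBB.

t = 5156/100 = 51.56; the t ≤ 66 branch applies.
R = 255 by definition for t ≤ 66.
G = 99.47·ln 51.56 − 161.1 = 99.47·3.9427 − 161.1 = 231.085.
B = 138.5·ln(51.56 − 10) − 305.0 = 138.5·ln 41.56 − 305.0 = 138.5·3.7271 − 305.0 = 211.209.
Rounded: (255, 231, 211).
In hex: #FFE7D3.

#FFE7D3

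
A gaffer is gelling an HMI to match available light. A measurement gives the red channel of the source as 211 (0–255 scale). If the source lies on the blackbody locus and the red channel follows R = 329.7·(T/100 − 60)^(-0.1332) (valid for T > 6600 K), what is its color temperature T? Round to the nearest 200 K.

8800 K

(t − 60)^(-0.1332) = 211/329.7 = 0.63998.
t − 60 = 0.63998^(1/-0.1332) = 0.63998^(-7.508) = 28.525, so t = 88.525.
T = 100·t = 8853 K → 8800 K to the nearest 200 K.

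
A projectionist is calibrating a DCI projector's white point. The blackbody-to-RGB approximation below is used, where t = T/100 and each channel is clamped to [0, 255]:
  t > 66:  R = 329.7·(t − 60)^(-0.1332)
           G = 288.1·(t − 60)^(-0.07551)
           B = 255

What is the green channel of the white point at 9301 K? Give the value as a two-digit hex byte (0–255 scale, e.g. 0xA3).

t = 9301/100 = 93.01; the t > 66 branch applies.
G = 288.1·(93.01 − 60)^(-0.07551) = 288.1·33.01^(-0.07551) = 288.1·0.76794 = 221.243.
Rounded: 221; in hex, 0xDD.

0xDD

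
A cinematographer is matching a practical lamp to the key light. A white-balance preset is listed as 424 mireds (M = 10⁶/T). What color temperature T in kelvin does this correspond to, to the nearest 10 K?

2360 K

T = 10⁶ / 424 = 2358.49 K → 2360 K.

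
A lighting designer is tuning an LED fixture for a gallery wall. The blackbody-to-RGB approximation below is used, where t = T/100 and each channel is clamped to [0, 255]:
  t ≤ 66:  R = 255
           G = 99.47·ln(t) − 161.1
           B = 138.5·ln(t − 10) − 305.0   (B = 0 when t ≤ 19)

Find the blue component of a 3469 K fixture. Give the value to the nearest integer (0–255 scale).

t = 3469/100 = 34.69; the t ≤ 66 branch applies.
B = 138.5·ln(34.69 − 10) − 305.0 = 138.5·ln 24.69 − 305.0 = 138.5·3.2064 − 305.0 = 139.086.
Rounded: 139.

139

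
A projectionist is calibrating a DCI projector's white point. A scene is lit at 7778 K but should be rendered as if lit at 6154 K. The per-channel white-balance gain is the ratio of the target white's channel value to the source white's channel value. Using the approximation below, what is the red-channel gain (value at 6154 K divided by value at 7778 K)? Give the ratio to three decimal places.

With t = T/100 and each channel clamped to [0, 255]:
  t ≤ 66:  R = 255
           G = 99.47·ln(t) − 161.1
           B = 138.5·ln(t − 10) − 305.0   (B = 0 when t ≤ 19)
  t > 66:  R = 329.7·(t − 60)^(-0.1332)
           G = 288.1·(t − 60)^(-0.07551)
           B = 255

At 7778 K (t = 77.78):
  R = 329.7·(77.78 − 60)^(-0.1332) = 329.7·17.78^(-0.1332) = 329.7·0.68157 = 224.713.
At 6154 K (t = 61.54):
  R = 255 by definition for t ≤ 66.
Gain = 255.000 / 224.713 = 1.1348 → 1.135.

1.135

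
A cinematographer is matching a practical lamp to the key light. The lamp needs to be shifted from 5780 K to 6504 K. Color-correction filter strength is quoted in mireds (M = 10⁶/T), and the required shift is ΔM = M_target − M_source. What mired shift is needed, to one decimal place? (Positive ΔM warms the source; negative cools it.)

M_source = 10⁶/5780 = 173.010; M_target = 10⁶/6504 = 153.752.
ΔM = 153.752 − 173.010 = -19.259 → -19.3 mireds, a cooling shift.

-19.3 mireds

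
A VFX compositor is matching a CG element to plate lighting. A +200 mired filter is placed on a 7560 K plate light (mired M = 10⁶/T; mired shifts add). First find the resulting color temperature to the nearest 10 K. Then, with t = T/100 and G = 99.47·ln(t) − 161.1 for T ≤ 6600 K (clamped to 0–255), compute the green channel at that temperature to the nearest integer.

178

M_in = 10⁶/7560 = 132.28; M_out = 132.28 + (+200) = 332.28.
T_out = 10⁶/332.28 = 3009.6 K → 3010 K; t = 30.1.
G = 99.47·ln 30.1 − 161.1 = 99.47·3.4045 − 161.1 = 177.548.
Rounded: 178.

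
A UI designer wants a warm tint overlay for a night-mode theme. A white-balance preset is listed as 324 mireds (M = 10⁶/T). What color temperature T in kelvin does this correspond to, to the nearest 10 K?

3090 K

T = 10⁶ / 324 = 3086.42 K → 3090 K.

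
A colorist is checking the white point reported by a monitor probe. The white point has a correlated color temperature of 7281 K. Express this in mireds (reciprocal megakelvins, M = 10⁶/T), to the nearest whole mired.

137 mireds

M = 10⁶ / 7281 = 137.344 → 137 mireds.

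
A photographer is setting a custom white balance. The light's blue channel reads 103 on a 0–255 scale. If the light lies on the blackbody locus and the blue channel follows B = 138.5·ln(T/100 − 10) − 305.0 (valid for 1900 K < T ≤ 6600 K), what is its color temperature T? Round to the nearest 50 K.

ln(t − 10) = (103 + 305.0) / 138.5 = 2.9458.
t − 10 = e^2.9458 = 19.027, so t = 29.027.
T = 100·t = 2903 K → 2900 K to the nearest 50 K.

2900 K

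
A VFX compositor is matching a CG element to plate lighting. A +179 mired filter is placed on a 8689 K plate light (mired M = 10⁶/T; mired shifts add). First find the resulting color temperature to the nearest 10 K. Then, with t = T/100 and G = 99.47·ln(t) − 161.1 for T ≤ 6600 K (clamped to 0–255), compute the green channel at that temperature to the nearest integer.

190

M_in = 10⁶/8689 = 115.09; M_out = 115.09 + (+179) = 294.09.
T_out = 10⁶/294.09 = 3400.3 K → 3400 K; t = 34.
G = 99.47·ln 34 − 161.1 = 99.47·3.5264 − 161.1 = 189.667.
Rounded: 190.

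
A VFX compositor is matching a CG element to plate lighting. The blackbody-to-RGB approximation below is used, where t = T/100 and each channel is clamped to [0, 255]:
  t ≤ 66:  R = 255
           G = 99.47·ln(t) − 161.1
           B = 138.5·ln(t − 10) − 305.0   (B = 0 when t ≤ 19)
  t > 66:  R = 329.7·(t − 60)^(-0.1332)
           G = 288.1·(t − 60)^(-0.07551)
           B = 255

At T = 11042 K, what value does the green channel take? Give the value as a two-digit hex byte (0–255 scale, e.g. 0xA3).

t = 11042/100 = 110.42; the t > 66 branch applies.
G = 288.1·(110.42 − 60)^(-0.07551) = 288.1·50.42^(-0.07551) = 288.1·0.74377 = 214.279.
Rounded: 214; in hex, 0xD6.

0xD6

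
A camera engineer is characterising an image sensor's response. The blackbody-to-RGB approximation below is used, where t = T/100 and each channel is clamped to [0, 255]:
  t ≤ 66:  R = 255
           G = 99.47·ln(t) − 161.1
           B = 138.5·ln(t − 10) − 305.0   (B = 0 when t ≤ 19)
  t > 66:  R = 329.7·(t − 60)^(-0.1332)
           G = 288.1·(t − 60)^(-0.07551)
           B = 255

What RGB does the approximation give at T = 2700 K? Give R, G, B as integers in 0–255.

R=255, G=167, B=87

t = 2700/100 = 27; the t ≤ 66 branch applies.
R = 255 by definition for t ≤ 66.
G = 99.47·ln 27 − 161.1 = 99.47·3.2958 − 161.1 = 166.737.
B = 138.5·ln(27 − 10) − 305.0 = 138.5·ln 17 − 305.0 = 138.5·2.8332 − 305.0 = 87.400.
Rounded: (255, 167, 87).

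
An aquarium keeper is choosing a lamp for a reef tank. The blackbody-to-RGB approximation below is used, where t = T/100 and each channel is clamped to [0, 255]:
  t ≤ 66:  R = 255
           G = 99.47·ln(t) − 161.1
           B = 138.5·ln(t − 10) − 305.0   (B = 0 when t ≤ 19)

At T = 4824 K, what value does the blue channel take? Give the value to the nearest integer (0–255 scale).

200

t = 4824/100 = 48.24; the t ≤ 66 branch applies.
B = 138.5·ln(48.24 − 10) − 305.0 = 138.5·ln 38.24 − 305.0 = 138.5·3.6439 − 305.0 = 199.678.
Rounded: 200.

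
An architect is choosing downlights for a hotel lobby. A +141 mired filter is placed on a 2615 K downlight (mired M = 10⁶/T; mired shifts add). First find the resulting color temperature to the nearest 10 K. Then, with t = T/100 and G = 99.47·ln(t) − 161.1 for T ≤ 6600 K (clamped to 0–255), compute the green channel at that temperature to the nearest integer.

M_in = 10⁶/2615 = 382.41; M_out = 382.41 + (+141) = 523.41.
T_out = 10⁶/523.41 = 1910.6 K → 1910 K; t = 19.1.
G = 99.47·ln 19.1 − 161.1 = 99.47·2.9497 − 161.1 = 132.305.
Rounded: 132.

132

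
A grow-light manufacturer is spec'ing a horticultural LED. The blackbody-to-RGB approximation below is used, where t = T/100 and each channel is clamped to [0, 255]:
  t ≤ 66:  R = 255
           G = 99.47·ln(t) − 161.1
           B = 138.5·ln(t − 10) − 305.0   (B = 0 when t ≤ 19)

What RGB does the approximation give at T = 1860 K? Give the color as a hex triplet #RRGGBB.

#FF8200

t = 1860/100 = 18.6; the t ≤ 66 branch applies.
R = 255 by definition for t ≤ 66.
G = 99.47·ln 18.6 − 161.1 = 99.47·2.9232 − 161.1 = 129.667.
t = 18.6 ≤ 19, so B = 0.
Rounded: (255, 130, 0).
In hex: #FF8200.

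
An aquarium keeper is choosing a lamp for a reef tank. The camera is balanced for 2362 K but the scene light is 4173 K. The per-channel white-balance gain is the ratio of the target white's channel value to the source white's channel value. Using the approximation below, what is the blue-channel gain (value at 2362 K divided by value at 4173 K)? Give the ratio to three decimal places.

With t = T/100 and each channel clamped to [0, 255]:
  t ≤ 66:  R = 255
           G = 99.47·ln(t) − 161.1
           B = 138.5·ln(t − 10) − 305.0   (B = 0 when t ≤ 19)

0.326

At 4173 K (t = 41.73):
  B = 138.5·ln(41.73 − 10) − 305.0 = 138.5·ln 31.73 − 305.0 = 138.5·3.4573 − 305.0 = 173.831.
At 2362 K (t = 23.62):
  B = 138.5·ln(23.62 − 10) − 305.0 = 138.5·ln 13.62 − 305.0 = 138.5·2.6115 − 305.0 = 56.698.
Gain = 56.698 / 173.831 = 0.3262 → 0.326.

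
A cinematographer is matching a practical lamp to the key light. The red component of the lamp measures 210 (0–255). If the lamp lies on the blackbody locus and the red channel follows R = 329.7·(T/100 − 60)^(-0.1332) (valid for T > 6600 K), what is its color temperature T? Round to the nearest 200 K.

(t − 60)^(-0.1332) = 210/329.7 = 0.63694.
t − 60 = 0.63694^(1/-0.1332) = 0.63694^(-7.508) = 29.561, so t = 89.561.
T = 100·t = 8956 K → 9000 K to the nearest 200 K.

9000 K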